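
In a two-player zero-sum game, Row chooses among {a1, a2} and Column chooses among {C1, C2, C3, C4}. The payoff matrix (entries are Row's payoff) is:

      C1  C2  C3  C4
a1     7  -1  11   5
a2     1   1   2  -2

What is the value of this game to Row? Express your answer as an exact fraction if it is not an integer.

1/3

Row minima: a1 → -1, a2 → -2; maximin = -1.
Column maxima: C1 → 7, C2 → 1, C3 → 11, C4 → 5; minimax = 1.
-1 ≠ 1, so there is no saddle point; optimal play is mixed.
C1 is strictly dominated by C4 (it gives Row strictly more in every row), so Column never plays it.
C3 is strictly dominated by C2 (it gives Row strictly more in every row), so Column never plays it.
On the remaining 2×2 (a1, a2 vs C2, C4):
Let Row play a1 with probability p. Expected payoff against C2: (-1)p + 1(1−p) = −2p + 1; against C4: 5p + (-2)(1−p) = 7p − 2.
Setting these equal: −2p + 1 = 7p − 2 ⇒ −9p = -3 ⇒ p = 1/3, and the value is (-2)·(1/3) + 1 = 1/3.
For Column: with q = P(C2), equating a1's and a2's payoffs gives −6q + 5 = 3q − 2 ⇒ q = 7/9.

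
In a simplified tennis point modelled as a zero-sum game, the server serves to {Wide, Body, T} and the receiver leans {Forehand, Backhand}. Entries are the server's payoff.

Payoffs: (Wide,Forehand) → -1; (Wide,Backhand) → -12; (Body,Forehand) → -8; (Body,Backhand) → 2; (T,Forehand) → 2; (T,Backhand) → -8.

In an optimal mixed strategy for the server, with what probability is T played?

1/2

Row minima: Wide → -12, Body → -8, T → -8; maximin = -8.
Column maxima: Forehand → 2, Backhand → 2; minimax = 2.
-8 ≠ 2, so there is no saddle point; optimal play is mixed.
Wide is strictly dominated by T, so the server never plays it.
On the remaining 2×2 (Body, T vs Forehand, Backhand):
Let the server play Body with probability p. Expected payoff against Forehand: (-8)p + 2(1−p) = −10p + 2; against Backhand: 2p + (-8)(1−p) = 10p − 8.
Setting these equal: −10p + 2 = 10p − 8 ⇒ −20p = -10 ⇒ p = 1/2, and the value is (-10)·(1/2) + 2 = -3.
For the receiver: with q = P(Forehand), equating Body's and T's payoffs gives −10q + 2 = 10q − 8 ⇒ q = 1/2.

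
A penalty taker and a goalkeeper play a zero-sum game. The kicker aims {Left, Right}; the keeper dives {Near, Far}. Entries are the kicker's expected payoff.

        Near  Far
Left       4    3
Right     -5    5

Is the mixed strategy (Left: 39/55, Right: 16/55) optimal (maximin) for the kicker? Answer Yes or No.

Against Near this mix gives (39/55)·4 + (16/55)·(-5) = 76/55.
Against Far this mix gives (39/55)·3 + (16/55)·5 = 197/55.
The keeper will play Near, holding the kicker to 76/55. Shifting weight toward the row that does better against Near would raise this floor (the equalizing mix achieves 35/11 against both Near and Far), so the proposed strategy is not optimal.

No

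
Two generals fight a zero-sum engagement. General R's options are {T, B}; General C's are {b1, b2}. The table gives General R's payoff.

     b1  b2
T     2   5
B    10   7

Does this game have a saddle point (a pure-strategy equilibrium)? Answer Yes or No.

Row minima: T → 2, B → 7; maximin = 7.
Column maxima: b1 → 10, b2 → 7; minimax = 7.
maximin = minimax = 7, so a saddle point exists.

Yes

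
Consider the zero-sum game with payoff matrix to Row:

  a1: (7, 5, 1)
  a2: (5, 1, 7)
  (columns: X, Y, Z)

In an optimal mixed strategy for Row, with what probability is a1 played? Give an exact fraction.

3/5

Row minima: a1 → 1, a2 → 1; maximin = 1.
Column maxima: X → 7, Y → 5, Z → 7; minimax = 5.
1 ≠ 5, so there is no saddle point; optimal play is mixed.
X is strictly dominated by Y (it gives Row strictly more in every row), so Column never plays it.
On the remaining 2×2 (a1, a2 vs Y, Z):
Let Row play a1 with probability p. Expected payoff against Y: 5p + 1(1−p) = 4p + 1; against Z: 1p + 7(1−p) = −6p + 7.
Setting these equal: 4p + 1 = −6p + 7 ⇒ 10p = 6 ⇒ p = 3/5, and the value is (4)·(3/5) + 1 = 17/5.
For Column: with q = P(Y), equating a1's and a2's payoffs gives 4q + 1 = −6q + 7 ⇒ q = 3/5.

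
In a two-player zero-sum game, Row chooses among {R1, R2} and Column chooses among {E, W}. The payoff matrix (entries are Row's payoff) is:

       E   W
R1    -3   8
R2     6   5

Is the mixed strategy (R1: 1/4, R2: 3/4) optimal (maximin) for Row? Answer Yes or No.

No

Against E this mix gives (1/4)·(-3) + (3/4)·6 = 15/4.
Against W this mix gives (1/4)·8 + (3/4)·5 = 23/4.
Column will play E, holding Row to 15/4. Shifting weight toward the row that does better against E would raise this floor (the equalizing mix achieves 21/4 against both E and W), so the proposed strategy is not optimal.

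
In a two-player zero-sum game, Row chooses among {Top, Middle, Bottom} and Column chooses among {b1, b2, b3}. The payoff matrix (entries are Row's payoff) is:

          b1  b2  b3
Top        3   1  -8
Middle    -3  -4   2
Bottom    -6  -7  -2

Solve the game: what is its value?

Row minima: Top → -8, Middle → -4, Bottom → -7; maximin = -4.
Column maxima: b1 → 3, b2 → 1, b3 → 2; minimax = 1.
-4 ≠ 1, so there is no saddle point; optimal play is mixed.
Bottom is strictly dominated by Middle, so Row never plays it.
b1 is strictly dominated by b2 (it gives Row strictly more in every row), so Column never plays it.
On the remaining 2×2 (Top, Middle vs b2, b3):
Let Row play Top with probability p. Expected payoff against b2: 1p + (-4)(1−p) = 5p − 4; against b3: (-8)p + 2(1−p) = −10p + 2.
Setting these equal: 5p − 4 = −10p + 2 ⇒ 15p = 6 ⇒ p = 2/5, and the value is (5)·(2/5) − 4 = -2.
For Column: with q = P(b2), equating Top's and Middle's payoffs gives 9q − 8 = −6q + 2 ⇒ q = 2/3.

-2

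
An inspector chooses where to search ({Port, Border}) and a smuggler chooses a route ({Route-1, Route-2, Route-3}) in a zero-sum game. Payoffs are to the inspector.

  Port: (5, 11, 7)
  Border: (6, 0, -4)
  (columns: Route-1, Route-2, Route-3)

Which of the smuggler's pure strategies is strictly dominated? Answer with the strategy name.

Route-3 holds the inspector's payoff strictly below Route-2 in every row: 7 < 11, -4 < 0.
So Route-2 is strictly dominated for the smuggler.

Route-2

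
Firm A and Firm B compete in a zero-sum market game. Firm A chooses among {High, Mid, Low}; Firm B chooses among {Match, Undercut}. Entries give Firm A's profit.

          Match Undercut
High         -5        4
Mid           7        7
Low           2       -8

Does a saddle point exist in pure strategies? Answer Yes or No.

Row minima: High → -5, Mid → 7, Low → -8; maximin = 7.
Column maxima: Match → 7, Undercut → 7; minimax = 7.
maximin = minimax = 7, so a saddle point exists.

Yes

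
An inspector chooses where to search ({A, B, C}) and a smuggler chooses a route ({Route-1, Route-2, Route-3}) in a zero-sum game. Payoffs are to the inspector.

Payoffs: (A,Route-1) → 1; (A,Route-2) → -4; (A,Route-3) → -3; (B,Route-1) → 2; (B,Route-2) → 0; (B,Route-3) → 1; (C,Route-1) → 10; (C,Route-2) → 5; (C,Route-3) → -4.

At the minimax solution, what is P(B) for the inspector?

Row minima: A → -4, B → 0, C → -4; maximin = 0.
Column maxima: Route-1 → 10, Route-2 → 5, Route-3 → 1; minimax = 1.
0 ≠ 1, so there is no saddle point; optimal play is mixed.
A is strictly dominated by B, so the inspector never plays it.
Route-1 is strictly dominated by Route-2 (it gives the inspector strictly more in every row), so the smuggler never plays it.
On the remaining 2×2 (B, C vs Route-2, Route-3):
Let the inspector play B with probability p. Expected payoff against Route-2: 0p + 5(1−p) = −5p + 5; against Route-3: 1p + (-4)(1−p) = 5p − 4.
Setting these equal: −5p + 5 = 5p − 4 ⇒ −10p = -9 ⇒ p = 9/10, and the value is (-5)·(9/10) + 5 = 1/2.
For the smuggler: with q = P(Route-2), equating B's and C's payoffs gives −q + 1 = 9q − 4 ⇒ q = 1/2.

9/10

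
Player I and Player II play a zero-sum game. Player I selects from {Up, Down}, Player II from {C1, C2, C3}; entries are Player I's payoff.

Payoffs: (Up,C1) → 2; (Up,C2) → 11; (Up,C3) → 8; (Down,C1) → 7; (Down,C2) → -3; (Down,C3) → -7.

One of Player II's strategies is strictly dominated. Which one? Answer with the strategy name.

C2

C3 holds Player I's payoff strictly below C2 in every row: 8 < 11, -7 < -3.
So C2 is strictly dominated for Player II.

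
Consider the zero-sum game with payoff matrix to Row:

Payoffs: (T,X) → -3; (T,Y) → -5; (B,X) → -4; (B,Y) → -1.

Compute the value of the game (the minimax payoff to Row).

-17/5

Row minima: T → -5, B → -4; maximin = -4.
Column maxima: X → -3, Y → -1; minimax = -3.
-4 ≠ -3, so there is no saddle point; optimal play is mixed.
Let Row play T with probability p. Expected payoff against X: (-3)p + (-4)(1−p) = p − 4; against Y: (-5)p + (-1)(1−p) = −4p − 1.
Setting these equal: p − 4 = −4p − 1 ⇒ 5p = 3 ⇒ p = 3/5, and the value is (1)·(3/5) − 4 = -17/5.
For Column: with q = P(X), equating T's and B's payoffs gives 2q − 5 = −3q − 1 ⇒ q = 4/5.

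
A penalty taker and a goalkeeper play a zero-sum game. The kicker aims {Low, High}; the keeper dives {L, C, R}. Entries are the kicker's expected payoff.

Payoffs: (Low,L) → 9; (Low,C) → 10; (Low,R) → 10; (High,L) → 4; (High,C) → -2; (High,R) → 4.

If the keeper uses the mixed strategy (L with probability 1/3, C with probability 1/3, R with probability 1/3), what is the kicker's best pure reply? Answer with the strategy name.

Low

Expected payoff of Low: (1/3)·9 + (1/3)·10 + (1/3)·10 = 29/3.
Expected payoff of High: (1/3)·4 + (1/3)·(-2) + (1/3)·4 = 2.
The largest is 29/3, so the kicker's best response is Low.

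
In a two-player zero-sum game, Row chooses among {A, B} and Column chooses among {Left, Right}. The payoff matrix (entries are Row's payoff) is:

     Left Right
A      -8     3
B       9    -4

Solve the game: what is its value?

-5/24

Row minima: A → -8, B → -4; maximin = -4.
Column maxima: Left → 9, Right → 3; minimax = 3.
-4 ≠ 3, so there is no saddle point; optimal play is mixed.
Let Row play A with probability p. Expected payoff against Left: (-8)p + 9(1−p) = −17p + 9; against Right: 3p + (-4)(1−p) = 7p − 4.
Setting these equal: −17p + 9 = 7p − 4 ⇒ −24p = -13 ⇒ p = 13/24, and the value is (-17)·(13/24) + 9 = -5/24.
For Column: with q = P(Left), equating A's and B's payoffs gives −11q + 3 = 13q − 4 ⇒ q = 7/24.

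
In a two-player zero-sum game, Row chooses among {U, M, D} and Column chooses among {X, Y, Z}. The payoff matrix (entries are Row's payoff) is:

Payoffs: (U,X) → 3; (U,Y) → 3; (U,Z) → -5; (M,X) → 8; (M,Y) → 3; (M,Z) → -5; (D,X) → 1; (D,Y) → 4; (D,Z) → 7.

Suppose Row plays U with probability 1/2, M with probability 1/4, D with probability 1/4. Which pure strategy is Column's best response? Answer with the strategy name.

If Column plays X, Row's expected payoff is (1/2)·3 + (1/4)·8 + (1/4)·1 = 15/4.
If Column plays Y, Row's expected payoff is (1/2)·3 + (1/4)·3 + (1/4)·4 = 13/4.
If Column plays Z, Row's expected payoff is (1/2)·(-5) + (1/4)·(-5) + (1/4)·7 = -2.
Column minimizes Row's payoff; the smallest is -2, so the best response is Z.

Z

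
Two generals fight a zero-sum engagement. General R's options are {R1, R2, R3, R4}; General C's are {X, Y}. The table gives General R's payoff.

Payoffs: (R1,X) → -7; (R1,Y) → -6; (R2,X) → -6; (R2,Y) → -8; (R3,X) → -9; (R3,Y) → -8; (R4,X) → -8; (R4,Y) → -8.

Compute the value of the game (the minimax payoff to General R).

-20/3

Row minima: R1 → -7, R2 → -8, R3 → -9, R4 → -8; maximin = -7.
Column maxima: X → -6, Y → -6; minimax = -6.
-7 ≠ -6, so there is no saddle point; optimal play is mixed.
R3 is strictly dominated by R1, so General R never plays it.
R4 is strictly dominated by R1, so General R never plays it.
On the remaining 2×2 (R1, R2 vs X, Y):
Let General R play R1 with probability p. Expected payoff against X: (-7)p + (-6)(1−p) = −p − 6; against Y: (-6)p + (-8)(1−p) = 2p − 8.
Setting these equal: −p − 6 = 2p − 8 ⇒ −3p = -2 ⇒ p = 2/3, and the value is (-1)·(2/3) − 6 = -20/3.
For General C: with q = P(X), equating R1's and R2's payoffs gives −q − 6 = 2q − 8 ⇒ q = 2/3.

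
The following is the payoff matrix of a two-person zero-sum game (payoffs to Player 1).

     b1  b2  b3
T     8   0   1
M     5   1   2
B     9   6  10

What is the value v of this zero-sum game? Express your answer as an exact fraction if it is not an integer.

6

Row minima: T → 0, M → 1, B → 6; maximin = 6.
Column maxima: b1 → 9, b2 → 6, b3 → 10; minimax = 6.
Since maximin = minimax = 6, there is a saddle point and the value is 6.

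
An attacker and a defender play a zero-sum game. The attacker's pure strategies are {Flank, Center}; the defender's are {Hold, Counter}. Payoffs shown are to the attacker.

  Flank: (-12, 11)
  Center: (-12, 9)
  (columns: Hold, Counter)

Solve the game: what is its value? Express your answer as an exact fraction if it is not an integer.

Row minima: Flank → -12, Center → -12; maximin = -12.
Column maxima: Hold → -12, Counter → 11; minimax = -12.
Since maximin = minimax = -12, there is a saddle point and the value is -12.

-12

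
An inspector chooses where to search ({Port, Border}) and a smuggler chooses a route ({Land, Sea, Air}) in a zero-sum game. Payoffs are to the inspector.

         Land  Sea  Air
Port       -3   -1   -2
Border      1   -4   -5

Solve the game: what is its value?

-17/7

Row minima: Port → -3, Border → -5; maximin = -3.
Column maxima: Land → 1, Sea → -1, Air → -2; minimax = -2.
-3 ≠ -2, so there is no saddle point; optimal play is mixed.
Sea is strictly dominated by Air (it gives the inspector strictly more in every row), so the smuggler never plays it.
On the remaining 2×2 (Port, Border vs Land, Air):
Let the inspector play Port with probability p. Expected payoff against Land: (-3)p + 1(1−p) = −4p + 1; against Air: (-2)p + (-5)(1−p) = 3p − 5.
Setting these equal: −4p + 1 = 3p − 5 ⇒ −7p = -6 ⇒ p = 6/7, and the value is (-4)·(6/7) + 1 = -17/7.
For the smuggler: with q = P(Land), equating Port's and Border's payoffs gives −q − 2 = 6q − 5 ⇒ q = 3/7.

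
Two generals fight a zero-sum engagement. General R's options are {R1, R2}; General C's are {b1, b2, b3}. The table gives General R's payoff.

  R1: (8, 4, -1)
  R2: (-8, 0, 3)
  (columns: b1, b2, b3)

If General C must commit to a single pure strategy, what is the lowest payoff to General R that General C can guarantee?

Column maxima: b1 → 8, b2 → 4, b3 → 3.
The smallest of these is 3.

3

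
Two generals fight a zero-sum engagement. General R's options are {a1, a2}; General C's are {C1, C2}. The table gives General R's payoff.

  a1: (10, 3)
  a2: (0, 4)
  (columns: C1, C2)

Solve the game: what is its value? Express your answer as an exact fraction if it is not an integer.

40/11

Row minima: a1 → 3, a2 → 0; maximin = 3.
Column maxima: C1 → 10, C2 → 4; minimax = 4.
3 ≠ 4, so there is no saddle point; optimal play is mixed.
Let General R play a1 with probability p. Expected payoff against C1: 10p + 0(1−p) = 10p; against C2: 3p + 4(1−p) = −p + 4.
Setting these equal: 10p = −p + 4 ⇒ 11p = 4 ⇒ p = 4/11, and the value is (10)·(4/11) = 40/11.
For General C: with q = P(C1), equating a1's and a2's payoffs gives 7q + 3 = −4q + 4 ⇒ q = 1/11.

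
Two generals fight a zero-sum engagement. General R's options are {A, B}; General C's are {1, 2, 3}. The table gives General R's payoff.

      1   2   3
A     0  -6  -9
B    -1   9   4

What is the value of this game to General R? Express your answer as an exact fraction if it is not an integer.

Row minima: A → -9, B → -1; maximin = -1.
Column maxima: 1 → 0, 2 → 9, 3 → 4; minimax = 0.
-1 ≠ 0, so there is no saddle point; optimal play is mixed.
2 is strictly dominated by 3 (it gives General R strictly more in every row), so General C never plays it.
On the remaining 2×2 (A, B vs 1, 3):
Let General R play A with probability p. Expected payoff against 1: 0p + (-1)(1−p) = p − 1; against 3: (-9)p + 4(1−p) = −13p + 4.
Setting these equal: p − 1 = −13p + 4 ⇒ 14p = 5 ⇒ p = 5/14, and the value is (1)·(5/14) − 1 = -9/14.
For General C: with q = P(1), equating A's and B's payoffs gives 9q − 9 = −5q + 4 ⇒ q = 13/14.

-9/14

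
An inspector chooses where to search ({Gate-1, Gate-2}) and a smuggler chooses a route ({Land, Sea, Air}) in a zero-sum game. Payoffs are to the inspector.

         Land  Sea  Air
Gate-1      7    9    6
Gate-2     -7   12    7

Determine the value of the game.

Row minima: Gate-1 → 6, Gate-2 → -7; maximin = 6.
Column maxima: Land → 7, Sea → 12, Air → 7; minimax = 7.
6 ≠ 7, so there is no saddle point; optimal play is mixed.
Sea is strictly dominated by Land (it gives the inspector strictly more in every row), so the smuggler never plays it.
On the remaining 2×2 (Gate-1, Gate-2 vs Land, Air):
Let the inspector play Gate-1 with probability p. Expected payoff against Land: 7p + (-7)(1−p) = 14p − 7; against Air: 6p + 7(1−p) = −p + 7.
Setting these equal: 14p − 7 = −p + 7 ⇒ 15p = 14 ⇒ p = 14/15, and the value is (14)·(14/15) − 7 = 91/15.
For the smuggler: with q = P(Land), equating Gate-1's and Gate-2's payoffs gives q + 6 = −14q + 7 ⇒ q = 1/15.

91/15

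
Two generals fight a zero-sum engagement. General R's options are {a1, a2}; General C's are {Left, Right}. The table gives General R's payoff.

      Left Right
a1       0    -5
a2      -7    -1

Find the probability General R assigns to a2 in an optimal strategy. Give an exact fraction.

Row minima: a1 → -5, a2 → -7; maximin = -5.
Column maxima: Left → 0, Right → -1; minimax = -1.
-5 ≠ -1, so there is no saddle point; optimal play is mixed.
Let General R play a1 with probability p. Expected payoff against Left: 0p + (-7)(1−p) = 7p − 7; against Right: (-5)p + (-1)(1−p) = −4p − 1.
Setting these equal: 7p − 7 = −4p − 1 ⇒ 11p = 6 ⇒ p = 6/11, and the value is (7)·(6/11) − 7 = -35/11.
For General C: with q = P(Left), equating a1's and a2's payoffs gives 5q − 5 = −6q − 1 ⇒ q = 4/11.

5/11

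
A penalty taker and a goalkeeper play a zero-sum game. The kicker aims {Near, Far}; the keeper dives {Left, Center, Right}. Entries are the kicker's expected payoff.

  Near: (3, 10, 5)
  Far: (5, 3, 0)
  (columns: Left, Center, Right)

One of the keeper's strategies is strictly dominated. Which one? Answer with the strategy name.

Center

Right holds the kicker's payoff strictly below Center in every row: 5 < 10, 0 < 3.
So Center is strictly dominated for the keeper.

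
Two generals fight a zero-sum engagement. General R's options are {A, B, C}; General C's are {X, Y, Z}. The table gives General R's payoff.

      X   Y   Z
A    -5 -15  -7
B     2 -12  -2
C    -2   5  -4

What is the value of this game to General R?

-58/19

Row minima: A → -15, B → -12, C → -4; maximin = -4.
Column maxima: X → 2, Y → 5, Z → -2; minimax = -2.
-4 ≠ -2, so there is no saddle point; optimal play is mixed.
A is strictly dominated by B, so General R never plays it.
X is strictly dominated by Z (it gives General R strictly more in every row), so General C never plays it.
On the remaining 2×2 (B, C vs Y, Z):
Let General R play B with probability p. Expected payoff against Y: (-12)p + 5(1−p) = −17p + 5; against Z: (-2)p + (-4)(1−p) = 2p − 4.
Setting these equal: −17p + 5 = 2p − 4 ⇒ −19p = -9 ⇒ p = 9/19, and the value is (-17)·(9/19) + 5 = -58/19.
For General C: with q = P(Y), equating B's and C's payoffs gives −10q − 2 = 9q − 4 ⇒ q = 2/19.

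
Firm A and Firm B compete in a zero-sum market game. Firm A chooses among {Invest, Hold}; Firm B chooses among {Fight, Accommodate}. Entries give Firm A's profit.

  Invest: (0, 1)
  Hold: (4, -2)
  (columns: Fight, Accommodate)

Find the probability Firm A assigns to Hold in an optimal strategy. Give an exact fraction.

Row minima: Invest → 0, Hold → -2; maximin = 0.
Column maxima: Fight → 4, Accommodate → 1; minimax = 1.
0 ≠ 1, so there is no saddle point; optimal play is mixed.
Let Firm A play Invest with probability p. Expected payoff against Fight: 0p + 4(1−p) = −4p + 4; against Accommodate: 1p + (-2)(1−p) = 3p − 2.
Setting these equal: −4p + 4 = 3p − 2 ⇒ −7p = -6 ⇒ p = 6/7, and the value is (-4)·(6/7) + 4 = 4/7.
For Firm B: with q = P(Fight), equating Invest's and Hold's payoffs gives −q + 1 = 6q − 2 ⇒ q = 3/7.

1/7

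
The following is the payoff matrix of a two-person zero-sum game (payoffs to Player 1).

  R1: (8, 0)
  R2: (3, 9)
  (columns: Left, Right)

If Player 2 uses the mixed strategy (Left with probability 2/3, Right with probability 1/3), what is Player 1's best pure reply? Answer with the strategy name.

Expected payoff of R1: (2/3)·8 + (1/3)·0 = 16/3.
Expected payoff of R2: (2/3)·3 + (1/3)·9 = 5.
The largest is 16/3, so Player 1's best response is R1.

R1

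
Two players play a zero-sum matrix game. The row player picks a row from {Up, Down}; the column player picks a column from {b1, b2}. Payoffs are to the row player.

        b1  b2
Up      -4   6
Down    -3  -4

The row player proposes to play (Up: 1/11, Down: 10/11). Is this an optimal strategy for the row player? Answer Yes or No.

Against b1 this mix gives (1/11)·(-4) + (10/11)·(-3) = -34/11.
Against b2 this mix gives (1/11)·6 + (10/11)·(-4) = -34/11.
All of the column player's active replies (b1, b2) yield -34/11, and no column does worse for the row player. The mix makes the column player indifferent and guarantees -34/11, so it is optimal.

Yes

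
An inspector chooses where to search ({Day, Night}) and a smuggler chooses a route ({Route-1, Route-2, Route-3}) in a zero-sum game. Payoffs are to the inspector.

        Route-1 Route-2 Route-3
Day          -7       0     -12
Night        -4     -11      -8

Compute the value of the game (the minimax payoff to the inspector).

-44/5

Row minima: Day → -12, Night → -11; maximin = -11.
Column maxima: Route-1 → -4, Route-2 → 0, Route-3 → -8; minimax = -8.
-11 ≠ -8, so there is no saddle point; optimal play is mixed.
Route-1 is strictly dominated by Route-3 (it gives the inspector strictly more in every row), so the smuggler never plays it.
On the remaining 2×2 (Day, Night vs Route-2, Route-3):
Let the inspector play Day with probability p. Expected payoff against Route-2: 0p + (-11)(1−p) = 11p − 11; against Route-3: (-12)p + (-8)(1−p) = −4p − 8.
Setting these equal: 11p − 11 = −4p − 8 ⇒ 15p = 3 ⇒ p = 1/5, and the value is (11)·(1/5) − 11 = -44/5.
For the smuggler: with q = P(Route-2), equating Day's and Night's payoffs gives 12q − 12 = −3q − 8 ⇒ q = 4/15.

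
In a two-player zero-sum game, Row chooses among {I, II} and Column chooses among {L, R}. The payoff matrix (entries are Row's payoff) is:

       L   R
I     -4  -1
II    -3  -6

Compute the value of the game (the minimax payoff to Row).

Row minima: I → -4, II → -6; maximin = -4.
Column maxima: L → -3, R → -1; minimax = -3.
-4 ≠ -3, so there is no saddle point; optimal play is mixed.
Let Row play I with probability p. Expected payoff against L: (-4)p + (-3)(1−p) = −p − 3; against R: (-1)p + (-6)(1−p) = 5p − 6.
Setting these equal: −p − 3 = 5p − 6 ⇒ −6p = -3 ⇒ p = 1/2, and the value is (-1)·(1/2) − 3 = -7/2.
For Column: with q = P(L), equating I's and II's payoffs gives −3q − 1 = 3q − 6 ⇒ q = 5/6.

-7/2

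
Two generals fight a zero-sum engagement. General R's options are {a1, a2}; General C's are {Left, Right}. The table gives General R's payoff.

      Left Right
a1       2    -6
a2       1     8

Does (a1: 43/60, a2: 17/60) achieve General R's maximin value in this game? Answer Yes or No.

No

Against Left this mix gives (43/60)·2 + (17/60)·1 = 103/60.
Against Right this mix gives (43/60)·(-6) + (17/60)·8 = -61/30.
General C will play Right, holding General R to -61/30. Shifting weight toward the row that does better against Right would raise this floor (the equalizing mix achieves 22/15 against both Right and Left), so the proposed strategy is not optimal.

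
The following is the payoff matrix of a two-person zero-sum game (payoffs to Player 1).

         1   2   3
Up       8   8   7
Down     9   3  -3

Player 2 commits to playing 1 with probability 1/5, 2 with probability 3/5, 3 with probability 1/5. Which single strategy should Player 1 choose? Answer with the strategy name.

Up

Expected payoff of Up: (1/5)·8 + (3/5)·8 + (1/5)·7 = 39/5.
Expected payoff of Down: (1/5)·9 + (3/5)·3 + (1/5)·(-3) = 3.
The largest is 39/5, so Player 1's best response is Up.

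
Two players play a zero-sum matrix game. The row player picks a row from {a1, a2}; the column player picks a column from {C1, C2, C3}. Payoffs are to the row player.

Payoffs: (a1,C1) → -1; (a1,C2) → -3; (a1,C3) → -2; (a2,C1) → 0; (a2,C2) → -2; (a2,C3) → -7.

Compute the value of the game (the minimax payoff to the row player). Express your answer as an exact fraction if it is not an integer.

-17/6

Row minima: a1 → -3, a2 → -7; maximin = -3.
Column maxima: C1 → 0, C2 → -2, C3 → -2; minimax = -2.
-3 ≠ -2, so there is no saddle point; optimal play is mixed.
C1 is strictly dominated by C2 (it gives the row player strictly more in every row), so the column player never plays it.
On the remaining 2×2 (a1, a2 vs C2, C3):
Let the row player play a1 with probability p. Expected payoff against C2: (-3)p + (-2)(1−p) = −p − 2; against C3: (-2)p + (-7)(1−p) = 5p − 7.
Setting these equal: −p − 2 = 5p − 7 ⇒ −6p = -5 ⇒ p = 5/6, and the value is (-1)·(5/6) − 2 = -17/6.
For the column player: with q = P(C2), equating a1's and a2's payoffs gives −q − 2 = 5q − 7 ⇒ q = 5/6.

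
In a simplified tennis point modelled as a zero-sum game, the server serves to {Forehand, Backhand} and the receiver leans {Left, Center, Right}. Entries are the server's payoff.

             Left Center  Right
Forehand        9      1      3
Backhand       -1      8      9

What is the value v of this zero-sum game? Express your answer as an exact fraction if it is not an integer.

Row minima: Forehand → 1, Backhand → -1; maximin = 1.
Column maxima: Left → 9, Center → 8, Right → 9; minimax = 8.
1 ≠ 8, so there is no saddle point; optimal play is mixed.
Right is strictly dominated by Center (it gives the server strictly more in every row), so the receiver never plays it.
On the remaining 2×2 (Forehand, Backhand vs Left, Center):
Let the server play Forehand with probability p. Expected payoff against Left: 9p + (-1)(1−p) = 10p − 1; against Center: 1p + 8(1−p) = −7p + 8.
Setting these equal: 10p − 1 = −7p + 8 ⇒ 17p = 9 ⇒ p = 9/17, and the value is (10)·(9/17) − 1 = 73/17.
For the receiver: with q = P(Left), equating Forehand's and Backhand's payoffs gives 8q + 1 = −9q + 8 ⇒ q = 7/17.

73/17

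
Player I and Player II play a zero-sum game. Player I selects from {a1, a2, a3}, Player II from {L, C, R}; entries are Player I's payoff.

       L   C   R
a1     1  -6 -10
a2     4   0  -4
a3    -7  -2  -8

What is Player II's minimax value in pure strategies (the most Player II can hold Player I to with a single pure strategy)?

Column maxima: L → 4, C → 0, R → -4.
The smallest of these is -4.

-4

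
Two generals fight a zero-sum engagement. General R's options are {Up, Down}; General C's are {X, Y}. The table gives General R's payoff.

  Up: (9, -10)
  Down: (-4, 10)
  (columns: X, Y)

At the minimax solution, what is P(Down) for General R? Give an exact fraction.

Row minima: Up → -10, Down → -4; maximin = -4.
Column maxima: X → 9, Y → 10; minimax = 9.
-4 ≠ 9, so there is no saddle point; optimal play is mixed.
Let General R play Up with probability p. Expected payoff against X: 9p + (-4)(1−p) = 13p − 4; against Y: (-10)p + 10(1−p) = −20p + 10.
Setting these equal: 13p − 4 = −20p + 10 ⇒ 33p = 14 ⇒ p = 14/33, and the value is (13)·(14/33) − 4 = 50/33.
For General C: with q = P(X), equating Up's and Down's payoffs gives 19q − 10 = −14q + 10 ⇒ q = 20/33.

19/33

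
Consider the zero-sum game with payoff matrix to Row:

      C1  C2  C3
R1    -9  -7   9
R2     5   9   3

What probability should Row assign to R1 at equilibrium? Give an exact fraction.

1/10

Row minima: R1 → -9, R2 → 3; maximin = 3.
Column maxima: C1 → 5, C2 → 9, C3 → 9; minimax = 5.
3 ≠ 5, so there is no saddle point; optimal play is mixed.
C2 is strictly dominated by C1 (it gives Row strictly more in every row), so Column never plays it.
On the remaining 2×2 (R1, R2 vs C1, C3):
Let Row play R1 with probability p. Expected payoff against C1: (-9)p + 5(1−p) = −14p + 5; against C3: 9p + 3(1−p) = 6p + 3.
Setting these equal: −14p + 5 = 6p + 3 ⇒ −20p = -2 ⇒ p = 1/10, and the value is (-14)·(1/10) + 5 = 18/5.
For Column: with q = P(C1), equating R1's and R2's payoffs gives −18q + 9 = 2q + 3 ⇒ q = 3/10.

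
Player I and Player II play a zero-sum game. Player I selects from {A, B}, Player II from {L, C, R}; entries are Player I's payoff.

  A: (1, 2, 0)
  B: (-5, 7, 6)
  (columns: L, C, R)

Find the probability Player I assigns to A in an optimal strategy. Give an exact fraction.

Row minima: A → 0, B → -5; maximin = 0.
Column maxima: L → 1, C → 7, R → 6; minimax = 1.
0 ≠ 1, so there is no saddle point; optimal play is mixed.
C is strictly dominated by L (it gives Player I strictly more in every row), so Player II never plays it.
On the remaining 2×2 (A, B vs L, R):
Let Player I play A with probability p. Expected payoff against L: 1p + (-5)(1−p) = 6p − 5; against R: 0p + 6(1−p) = −6p + 6.
Setting these equal: 6p − 5 = −6p + 6 ⇒ 12p = 11 ⇒ p = 11/12, and the value is (6)·(11/12) − 5 = 1/2.
For Player II: with q = P(L), equating A's and B's payoffs gives q = −11q + 6 ⇒ q = 1/2.

11/12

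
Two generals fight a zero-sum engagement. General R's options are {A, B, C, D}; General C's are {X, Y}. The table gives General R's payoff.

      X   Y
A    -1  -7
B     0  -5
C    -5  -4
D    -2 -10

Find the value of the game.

Row minima: A → -7, B → -5, C → -5, D → -10; maximin = -5.
Column maxima: X → 0, Y → -4; minimax = -4.
-5 ≠ -4, so there is no saddle point; optimal play is mixed.
A is strictly dominated by B, so General R never plays it.
D is strictly dominated by B, so General R never plays it.
On the remaining 2×2 (B, C vs X, Y):
Let General R play B with probability p. Expected payoff against X: 0p + (-5)(1−p) = 5p − 5; against Y: (-5)p + (-4)(1−p) = −p − 4.
Setting these equal: 5p − 5 = −p − 4 ⇒ 6p = 1 ⇒ p = 1/6, and the value is (5)·(1/6) − 5 = -25/6.
For General C: with q = P(X), equating B's and C's payoffs gives 5q − 5 = −q − 4 ⇒ q = 1/6.

-25/6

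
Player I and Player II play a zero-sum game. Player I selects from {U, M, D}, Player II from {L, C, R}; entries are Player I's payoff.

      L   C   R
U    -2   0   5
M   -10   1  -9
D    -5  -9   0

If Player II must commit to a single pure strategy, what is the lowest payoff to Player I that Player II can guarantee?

Column maxima: L → -2, C → 1, R → 5.
The smallest of these is -2.

-2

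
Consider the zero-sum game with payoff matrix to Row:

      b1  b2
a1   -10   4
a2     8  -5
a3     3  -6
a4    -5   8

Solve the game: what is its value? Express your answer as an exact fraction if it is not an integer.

Row minima: a1 → -10, a2 → -5, a3 → -6, a4 → -5; maximin = -5.
Column maxima: b1 → 8, b2 → 8; minimax = 8.
-5 ≠ 8, so there is no saddle point; optimal play is mixed.
a1 is strictly dominated by a4, so Row never plays it.
a3 is strictly dominated by a2, so Row never plays it.
On the remaining 2×2 (a2, a4 vs b1, b2):
Let Row play a2 with probability p. Expected payoff against b1: 8p + (-5)(1−p) = 13p − 5; against b2: (-5)p + 8(1−p) = −13p + 8.
Setting these equal: 13p − 5 = −13p + 8 ⇒ 26p = 13 ⇒ p = 1/2, and the value is (13)·(1/2) − 5 = 3/2.
For Column: with q = P(b1), equating a2's and a4's payoffs gives 13q − 5 = −13q + 8 ⇒ q = 1/2.

3/2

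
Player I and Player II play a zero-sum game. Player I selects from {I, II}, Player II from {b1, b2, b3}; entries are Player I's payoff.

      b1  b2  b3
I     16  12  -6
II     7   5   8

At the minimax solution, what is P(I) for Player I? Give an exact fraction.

Row minima: I → -6, II → 5; maximin = 5.
Column maxima: b1 → 16, b2 → 12, b3 → 8; minimax = 8.
5 ≠ 8, so there is no saddle point; optimal play is mixed.
b1 is strictly dominated by b2 (it gives Player I strictly more in every row), so Player II never plays it.
On the remaining 2×2 (I, II vs b2, b3):
Let Player I play I with probability p. Expected payoff against b2: 12p + 5(1−p) = 7p + 5; against b3: (-6)p + 8(1−p) = −14p + 8.
Setting these equal: 7p + 5 = −14p + 8 ⇒ 21p = 3 ⇒ p = 1/7, and the value is (7)·(1/7) + 5 = 6.
For Player II: with q = P(b2), equating I's and II's payoffs gives 18q − 6 = −3q + 8 ⇒ q = 2/3.

1/7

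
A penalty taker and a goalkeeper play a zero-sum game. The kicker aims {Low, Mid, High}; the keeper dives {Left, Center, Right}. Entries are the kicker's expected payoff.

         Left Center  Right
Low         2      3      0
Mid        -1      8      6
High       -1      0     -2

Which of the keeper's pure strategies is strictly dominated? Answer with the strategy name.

Center

Left holds the kicker's payoff strictly below Center in every row: 2 < 3, -1 < 8, -1 < 0.
So Center is strictly dominated for the keeper.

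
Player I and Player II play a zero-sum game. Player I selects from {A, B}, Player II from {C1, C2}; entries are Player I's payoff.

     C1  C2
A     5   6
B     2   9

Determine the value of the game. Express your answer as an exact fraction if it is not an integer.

5

Row minima: A → 5, B → 2; maximin = 5.
Column maxima: C1 → 5, C2 → 9; minimax = 5.
Since maximin = minimax = 5, there is a saddle point and the value is 5.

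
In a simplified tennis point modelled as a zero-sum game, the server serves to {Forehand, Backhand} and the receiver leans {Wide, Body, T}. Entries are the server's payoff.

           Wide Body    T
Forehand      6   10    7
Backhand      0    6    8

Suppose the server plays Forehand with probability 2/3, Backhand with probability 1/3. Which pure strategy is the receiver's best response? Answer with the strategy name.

If the receiver plays Wide, the server's expected payoff is (2/3)·6 + (1/3)·0 = 4.
If the receiver plays Body, the server's expected payoff is (2/3)·10 + (1/3)·6 = 26/3.
If the receiver plays T, the server's expected payoff is (2/3)·7 + (1/3)·8 = 22/3.
The receiver minimizes the server's payoff; the smallest is 4, so the best response is Wide.

Wide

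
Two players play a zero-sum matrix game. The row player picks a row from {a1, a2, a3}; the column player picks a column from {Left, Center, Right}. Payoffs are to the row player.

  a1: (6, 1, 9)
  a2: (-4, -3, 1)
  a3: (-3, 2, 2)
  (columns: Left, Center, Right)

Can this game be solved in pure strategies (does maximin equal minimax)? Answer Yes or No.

No

Row minima: a1 → 1, a2 → -4, a3 → -3; maximin = 1.
Column maxima: Left → 6, Center → 2, Right → 9; minimax = 2.
1 ≠ 2, so no pure-strategy equilibrium exists.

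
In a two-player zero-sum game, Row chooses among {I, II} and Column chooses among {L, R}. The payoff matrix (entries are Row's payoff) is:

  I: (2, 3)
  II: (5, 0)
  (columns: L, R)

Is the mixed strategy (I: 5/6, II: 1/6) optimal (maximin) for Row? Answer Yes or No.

Yes

Against L this mix gives (5/6)·2 + (1/6)·5 = 5/2.
Against R this mix gives (5/6)·3 + (1/6)·0 = 5/2.
All of Column's active replies (L, R) yield 5/2, and no column does worse for Row. The mix makes Column indifferent and guarantees 5/2, so it is optimal.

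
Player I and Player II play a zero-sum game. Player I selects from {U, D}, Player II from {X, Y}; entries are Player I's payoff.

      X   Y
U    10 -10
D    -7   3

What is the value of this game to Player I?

Row minima: U → -10, D → -7; maximin = -7.
Column maxima: X → 10, Y → 3; minimax = 3.
-7 ≠ 3, so there is no saddle point; optimal play is mixed.
Let Player I play U with probability p. Expected payoff against X: 10p + (-7)(1−p) = 17p − 7; against Y: (-10)p + 3(1−p) = −13p + 3.
Setting these equal: 17p − 7 = −13p + 3 ⇒ 30p = 10 ⇒ p = 1/3, and the value is (17)·(1/3) − 7 = -4/3.
For Player II: with q = P(X), equating U's and D's payoffs gives 20q − 10 = −10q + 3 ⇒ q = 13/30.

-4/3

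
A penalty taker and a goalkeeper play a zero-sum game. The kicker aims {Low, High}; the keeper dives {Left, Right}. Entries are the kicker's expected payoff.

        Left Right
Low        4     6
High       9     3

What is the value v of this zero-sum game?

Row minima: Low → 4, High → 3; maximin = 4.
Column maxima: Left → 9, Right → 6; minimax = 6.
4 ≠ 6, so there is no saddle point; optimal play is mixed.
Let the kicker play Low with probability p. Expected payoff against Left: 4p + 9(1−p) = −5p + 9; against Right: 6p + 3(1−p) = 3p + 3.
Setting these equal: −5p + 9 = 3p + 3 ⇒ −8p = -6 ⇒ p = 3/4, and the value is (-5)·(3/4) + 9 = 21/4.
For the keeper: with q = P(Left), equating Low's and High's payoffs gives −2q + 6 = 6q + 3 ⇒ q = 3/8.

21/4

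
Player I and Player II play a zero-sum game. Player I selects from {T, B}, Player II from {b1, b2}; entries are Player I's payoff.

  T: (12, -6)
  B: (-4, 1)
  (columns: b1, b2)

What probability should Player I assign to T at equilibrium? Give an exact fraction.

5/23

Row minima: T → -6, B → -4; maximin = -4.
Column maxima: b1 → 12, b2 → 1; minimax = 1.
-4 ≠ 1, so there is no saddle point; optimal play is mixed.
Let Player I play T with probability p. Expected payoff against b1: 12p + (-4)(1−p) = 16p − 4; against b2: (-6)p + 1(1−p) = −7p + 1.
Setting these equal: 16p − 4 = −7p + 1 ⇒ 23p = 5 ⇒ p = 5/23, and the value is (16)·(5/23) − 4 = -12/23.
For Player II: with q = P(b1), equating T's and B's payoffs gives 18q − 6 = −5q + 1 ⇒ q = 7/23.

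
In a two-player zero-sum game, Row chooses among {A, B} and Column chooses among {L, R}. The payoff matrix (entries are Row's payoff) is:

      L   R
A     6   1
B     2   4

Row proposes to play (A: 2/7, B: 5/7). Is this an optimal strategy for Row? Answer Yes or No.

Yes

Against L this mix gives (2/7)·6 + (5/7)·2 = 22/7.
Against R this mix gives (2/7)·1 + (5/7)·4 = 22/7.
All of Column's active replies (L, R) yield 22/7, and no column does worse for Row. The mix makes Column indifferent and guarantees 22/7, so it is optimal.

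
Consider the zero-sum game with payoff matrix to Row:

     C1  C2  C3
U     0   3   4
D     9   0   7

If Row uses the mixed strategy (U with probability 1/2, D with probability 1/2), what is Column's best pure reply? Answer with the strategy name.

If Column plays C1, Row's expected payoff is (1/2)·0 + (1/2)·9 = 9/2.
If Column plays C2, Row's expected payoff is (1/2)·3 + (1/2)·0 = 3/2.
If Column plays C3, Row's expected payoff is (1/2)·4 + (1/2)·7 = 11/2.
Column minimizes Row's payoff; the smallest is 3/2, so the best response is C2.

C2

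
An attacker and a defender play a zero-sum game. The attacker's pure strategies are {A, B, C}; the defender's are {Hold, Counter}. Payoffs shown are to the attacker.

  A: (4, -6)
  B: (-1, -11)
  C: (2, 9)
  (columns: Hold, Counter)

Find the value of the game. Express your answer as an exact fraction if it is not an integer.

48/17

Row minima: A → -6, B → -11, C → 2; maximin = 2.
Column maxima: Hold → 4, Counter → 9; minimax = 4.
2 ≠ 4, so there is no saddle point; optimal play is mixed.
B is strictly dominated by A, so the attacker never plays it.
On the remaining 2×2 (A, C vs Hold, Counter):
Let the attacker play A with probability p. Expected payoff against Hold: 4p + 2(1−p) = 2p + 2; against Counter: (-6)p + 9(1−p) = −15p + 9.
Setting these equal: 2p + 2 = −15p + 9 ⇒ 17p = 7 ⇒ p = 7/17, and the value is (2)·(7/17) + 2 = 48/17.
For the defender: with q = P(Hold), equating A's and C's payoffs gives 10q − 6 = −7q + 9 ⇒ q = 15/17.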